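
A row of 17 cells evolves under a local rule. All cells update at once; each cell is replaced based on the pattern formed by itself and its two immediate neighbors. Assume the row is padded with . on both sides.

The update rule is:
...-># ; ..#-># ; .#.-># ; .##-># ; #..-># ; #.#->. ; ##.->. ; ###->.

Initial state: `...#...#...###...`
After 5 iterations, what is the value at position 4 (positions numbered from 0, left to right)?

#

############..###
#...........###..
#############..##
#............###.
##############..#
position 4 holds #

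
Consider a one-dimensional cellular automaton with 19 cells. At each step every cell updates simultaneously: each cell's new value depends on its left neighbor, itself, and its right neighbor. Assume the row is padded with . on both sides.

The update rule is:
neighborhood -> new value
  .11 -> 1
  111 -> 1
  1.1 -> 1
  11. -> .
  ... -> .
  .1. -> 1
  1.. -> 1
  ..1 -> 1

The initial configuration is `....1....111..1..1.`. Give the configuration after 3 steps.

...111..111.1111111
..111.1111.1111111.
.111.1111.1111111.1

.111.1111.1111111.1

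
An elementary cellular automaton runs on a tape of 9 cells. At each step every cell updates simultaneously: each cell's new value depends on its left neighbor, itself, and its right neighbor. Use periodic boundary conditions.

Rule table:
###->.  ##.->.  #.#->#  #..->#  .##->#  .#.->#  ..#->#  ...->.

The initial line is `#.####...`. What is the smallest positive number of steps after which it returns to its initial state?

step 1: ###...#.#
step 2: ...#.####
step 3: #.####...

3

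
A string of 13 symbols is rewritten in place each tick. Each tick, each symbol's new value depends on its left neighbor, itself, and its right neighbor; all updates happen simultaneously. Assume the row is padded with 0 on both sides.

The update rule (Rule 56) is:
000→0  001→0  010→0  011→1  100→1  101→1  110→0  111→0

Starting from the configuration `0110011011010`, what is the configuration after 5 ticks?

0000101010101

tick 1: 0101010110101
tick 2: 0010101101010
tick 3: 0001011010101
tick 4: 0000110101010
tick 5: 0000101010101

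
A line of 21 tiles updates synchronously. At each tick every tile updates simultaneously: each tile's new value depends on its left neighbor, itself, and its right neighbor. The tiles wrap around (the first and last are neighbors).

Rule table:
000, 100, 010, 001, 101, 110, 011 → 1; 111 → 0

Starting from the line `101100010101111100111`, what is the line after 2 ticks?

100000000001111100111

tick 1: 111111111111000111100
tick 2: 100000000001111100111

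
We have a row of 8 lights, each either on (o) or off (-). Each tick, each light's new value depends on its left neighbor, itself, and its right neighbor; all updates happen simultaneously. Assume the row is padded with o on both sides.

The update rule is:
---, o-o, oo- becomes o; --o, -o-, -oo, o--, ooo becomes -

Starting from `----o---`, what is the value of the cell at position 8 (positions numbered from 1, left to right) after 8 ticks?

-oo---o-
o-o-o--o
oo-o----
-oo--oo-
o-o---oo
oo--o---
-o----o-
o--oo--o
position 8 holds o

o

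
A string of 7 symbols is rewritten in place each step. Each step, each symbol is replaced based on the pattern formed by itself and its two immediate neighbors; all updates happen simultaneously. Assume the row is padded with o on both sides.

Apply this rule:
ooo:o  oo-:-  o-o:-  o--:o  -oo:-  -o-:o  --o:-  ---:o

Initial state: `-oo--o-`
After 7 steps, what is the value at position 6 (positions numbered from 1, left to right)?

step 1: ---o-o-
step 2: oo-o-o-
step 3: o--o-o-
step 4: -o-o-o-
step 5: -o-o-o-  (fixed point — unchanged through step 7)
position 6 holds o

o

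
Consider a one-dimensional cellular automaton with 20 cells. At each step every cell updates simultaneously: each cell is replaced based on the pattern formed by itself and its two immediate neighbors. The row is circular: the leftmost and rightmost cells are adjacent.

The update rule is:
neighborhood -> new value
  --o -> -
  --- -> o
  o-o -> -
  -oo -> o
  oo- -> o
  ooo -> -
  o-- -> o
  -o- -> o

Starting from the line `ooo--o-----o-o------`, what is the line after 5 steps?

o-oo-ooooo-o-oooooo-
o-oo-o---o-o-o----o-
o-oo-ooo-o-o-oooo-o-
o-oo-o-o-o-o-o--o-o-
o-oo-o-o-o-o-oo-o-o-

o-oo-o-o-o-o-oo-o-o-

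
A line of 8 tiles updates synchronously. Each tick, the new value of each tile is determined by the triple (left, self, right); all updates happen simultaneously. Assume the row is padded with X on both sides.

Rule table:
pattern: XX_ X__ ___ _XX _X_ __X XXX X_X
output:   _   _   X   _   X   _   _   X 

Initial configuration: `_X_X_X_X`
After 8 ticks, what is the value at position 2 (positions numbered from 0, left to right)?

XXXXXXX_
_______X
_XXXXX__
X_______
__XXXXX_
_______X  (repeats tick 2; period 4)
tick 8: X_______
position 2 holds _

_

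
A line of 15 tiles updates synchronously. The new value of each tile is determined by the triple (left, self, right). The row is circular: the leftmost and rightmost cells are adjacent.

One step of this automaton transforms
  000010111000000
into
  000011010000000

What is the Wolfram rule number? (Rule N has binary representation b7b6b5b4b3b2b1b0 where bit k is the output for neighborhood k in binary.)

position 7: 111 → 1  (bit 7 = 1)
position 8: 110 → 0  (bit 6 = 0)
position 5: 101 → 1  (bit 5 = 1)
position 9: 100 → 0  (bit 4 = 0)
position 6: 011 → 0  (bit 3 = 0)
position 4: 010 → 1  (bit 2 = 1)
position 3: 001 → 0  (bit 1 = 0)
position 0: 000 → 0  (bit 0 = 0)
bits b7..b0 = 10100100 = 164

164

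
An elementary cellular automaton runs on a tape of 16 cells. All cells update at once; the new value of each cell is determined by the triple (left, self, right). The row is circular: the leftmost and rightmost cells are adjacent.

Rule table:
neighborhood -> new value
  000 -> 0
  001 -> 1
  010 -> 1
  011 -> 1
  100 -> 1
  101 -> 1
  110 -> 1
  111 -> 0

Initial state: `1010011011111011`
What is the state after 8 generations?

0110110000001111

1111111110001110
1000000011011011
1100000111111110
1110001100000011
0011011110000110
0111110011001111
1100011111111001
0110110000001111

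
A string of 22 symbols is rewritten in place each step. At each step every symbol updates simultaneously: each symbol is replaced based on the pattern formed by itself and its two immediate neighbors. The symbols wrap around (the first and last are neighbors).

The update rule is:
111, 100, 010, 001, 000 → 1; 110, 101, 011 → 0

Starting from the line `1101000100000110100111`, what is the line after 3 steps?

0000011111100010011111

step 1: 1001111111111000111011
step 2: 0110111111110111010001
step 3: 0000011111100010011111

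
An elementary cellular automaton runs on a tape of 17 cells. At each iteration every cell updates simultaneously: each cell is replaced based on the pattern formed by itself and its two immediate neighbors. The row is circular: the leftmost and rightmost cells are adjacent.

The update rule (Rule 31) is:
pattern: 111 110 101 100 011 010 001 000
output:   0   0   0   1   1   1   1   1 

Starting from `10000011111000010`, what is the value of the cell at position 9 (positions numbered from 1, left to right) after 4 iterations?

1

iteration 1: 11111110000111110
iteration 2: 10000001111100000
iteration 3: 11111111000011111
iteration 4: 00000000111110000
position 9 holds 1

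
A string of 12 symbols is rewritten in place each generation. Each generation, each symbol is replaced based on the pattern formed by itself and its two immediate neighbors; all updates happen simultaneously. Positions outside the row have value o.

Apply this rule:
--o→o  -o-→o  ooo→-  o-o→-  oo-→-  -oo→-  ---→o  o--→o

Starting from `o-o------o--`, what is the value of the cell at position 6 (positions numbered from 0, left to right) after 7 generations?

--oooooooooo
oo----------
--oooooooooo  (repeats generation 1; period 2)
generation 7: --oooooooooo
position 6 holds o

o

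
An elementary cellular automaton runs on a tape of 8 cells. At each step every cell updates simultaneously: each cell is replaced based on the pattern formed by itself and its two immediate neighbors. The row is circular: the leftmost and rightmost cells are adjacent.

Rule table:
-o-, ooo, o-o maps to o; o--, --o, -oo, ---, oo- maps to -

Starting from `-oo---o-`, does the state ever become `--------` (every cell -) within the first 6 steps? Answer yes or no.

step 1: ------o-
step 2: ------o-  (fixed point — unchanged through step 6)
step 6 is ------o-, still not uniform -

no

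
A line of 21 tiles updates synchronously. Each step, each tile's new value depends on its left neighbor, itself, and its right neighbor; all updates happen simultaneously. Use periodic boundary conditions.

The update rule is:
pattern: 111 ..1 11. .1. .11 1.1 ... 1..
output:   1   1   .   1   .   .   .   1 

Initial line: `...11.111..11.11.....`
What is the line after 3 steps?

1.1.11..1.111.1.1.1..

..1....1.11.....1....
.111..11...1...111...
1.1.11..1.111.1.1.1..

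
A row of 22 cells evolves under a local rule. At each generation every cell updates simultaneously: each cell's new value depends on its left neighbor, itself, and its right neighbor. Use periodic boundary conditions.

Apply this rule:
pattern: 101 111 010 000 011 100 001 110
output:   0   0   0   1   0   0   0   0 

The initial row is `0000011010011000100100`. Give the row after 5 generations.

1111000000000010000001

generation 1: 1111000000000010000001
generation 2: 0000011111111000111100
generation 3: 1111000000000010000001  (repeats generation 1; period 2)
generation 5: 1111000000000010000001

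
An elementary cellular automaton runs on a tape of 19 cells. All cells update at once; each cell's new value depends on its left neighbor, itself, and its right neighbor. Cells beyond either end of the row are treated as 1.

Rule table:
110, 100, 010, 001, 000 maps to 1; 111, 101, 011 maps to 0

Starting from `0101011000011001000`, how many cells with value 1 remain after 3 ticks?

15

0101001111101111111
0101110000100000000
0100011111111111111
count of 1: 15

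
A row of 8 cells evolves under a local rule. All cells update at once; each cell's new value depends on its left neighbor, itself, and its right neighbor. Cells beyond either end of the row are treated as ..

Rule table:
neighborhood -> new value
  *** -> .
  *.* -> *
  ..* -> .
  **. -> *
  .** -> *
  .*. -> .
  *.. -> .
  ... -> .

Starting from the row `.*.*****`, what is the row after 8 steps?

..**....

..**...*
..**....
..**....  (fixed point — unchanged through step 8)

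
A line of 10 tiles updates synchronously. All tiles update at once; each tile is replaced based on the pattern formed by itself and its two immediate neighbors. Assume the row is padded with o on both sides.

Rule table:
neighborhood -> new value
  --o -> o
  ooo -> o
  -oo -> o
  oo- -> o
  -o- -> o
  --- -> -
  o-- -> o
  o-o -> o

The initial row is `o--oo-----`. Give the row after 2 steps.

ooooooo-oo

oooooo---o
ooooooo-oo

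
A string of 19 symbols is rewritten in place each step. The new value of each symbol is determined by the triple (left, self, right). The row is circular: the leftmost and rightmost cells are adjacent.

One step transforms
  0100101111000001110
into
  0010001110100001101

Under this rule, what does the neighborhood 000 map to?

At position 11 the neighborhood is 000; the next row has 0 there.

0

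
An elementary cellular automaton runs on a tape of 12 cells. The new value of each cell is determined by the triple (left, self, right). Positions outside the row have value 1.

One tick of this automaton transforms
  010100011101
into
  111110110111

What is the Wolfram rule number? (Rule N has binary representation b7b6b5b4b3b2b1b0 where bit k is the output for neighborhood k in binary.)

126

position 8: 111 → 0  (bit 7 = 0)
position 9: 110 → 1  (bit 6 = 1)
position 0: 101 → 1  (bit 5 = 1)
position 4: 100 → 1  (bit 4 = 1)
position 7: 011 → 1  (bit 3 = 1)
position 1: 010 → 1  (bit 2 = 1)
position 6: 001 → 1  (bit 1 = 1)
position 5: 000 → 0  (bit 0 = 0)
bits b7..b0 = 01111110 = 126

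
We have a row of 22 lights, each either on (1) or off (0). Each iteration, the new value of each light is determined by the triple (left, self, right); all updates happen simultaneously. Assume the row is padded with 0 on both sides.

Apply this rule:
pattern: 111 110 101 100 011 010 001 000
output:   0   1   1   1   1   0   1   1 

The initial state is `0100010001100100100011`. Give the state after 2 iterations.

0110111000001111110001

iteration 1: 1011101111111011011111
iteration 2: 0110111000001111110001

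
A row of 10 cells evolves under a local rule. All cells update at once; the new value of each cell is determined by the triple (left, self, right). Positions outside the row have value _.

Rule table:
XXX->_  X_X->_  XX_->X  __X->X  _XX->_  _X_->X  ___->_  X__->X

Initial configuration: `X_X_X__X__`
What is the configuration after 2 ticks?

X_X_____XX

X_X_XXXXX_
X_X_____XX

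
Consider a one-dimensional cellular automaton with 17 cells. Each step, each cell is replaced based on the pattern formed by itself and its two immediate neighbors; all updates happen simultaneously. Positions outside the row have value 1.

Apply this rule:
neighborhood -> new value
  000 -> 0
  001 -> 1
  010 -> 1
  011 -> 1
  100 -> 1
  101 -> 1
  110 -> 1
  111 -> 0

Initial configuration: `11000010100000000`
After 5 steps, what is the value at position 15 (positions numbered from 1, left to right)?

step 1: 01100111110000001
step 2: 11111100011000011
step 3: 00000110111100110
step 4: 10001111100111111
step 5: 11011000111100000
position 15 holds 0

0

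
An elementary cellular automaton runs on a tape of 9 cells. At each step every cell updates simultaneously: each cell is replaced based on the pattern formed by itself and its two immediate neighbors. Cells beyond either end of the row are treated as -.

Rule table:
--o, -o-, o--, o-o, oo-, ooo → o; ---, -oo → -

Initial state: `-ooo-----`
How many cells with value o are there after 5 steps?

o-ooo----
oo-ooo---
-oo-ooo--
o-oo-ooo-
oo-oo-ooo
count of o: 7

7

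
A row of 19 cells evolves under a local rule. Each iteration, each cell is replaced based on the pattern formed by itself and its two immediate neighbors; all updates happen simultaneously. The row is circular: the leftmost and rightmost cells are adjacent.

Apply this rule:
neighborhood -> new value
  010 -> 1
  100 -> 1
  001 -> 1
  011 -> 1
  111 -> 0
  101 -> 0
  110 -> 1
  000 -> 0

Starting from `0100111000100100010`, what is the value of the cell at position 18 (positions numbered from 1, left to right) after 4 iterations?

1111101101111110111
0000101101000010100
0001101101100110110
0011101101111110111
position 18 holds 1

1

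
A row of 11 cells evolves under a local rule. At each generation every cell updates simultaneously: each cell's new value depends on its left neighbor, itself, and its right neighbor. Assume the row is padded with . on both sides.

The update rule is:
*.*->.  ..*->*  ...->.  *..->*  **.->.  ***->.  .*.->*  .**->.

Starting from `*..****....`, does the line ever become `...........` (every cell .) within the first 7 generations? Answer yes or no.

no

***....*...
...*..***..
..****...*.
.*....*.***
***..**....
...**..*...
..*..****..
generation 7 is ..*..****.., still not uniform .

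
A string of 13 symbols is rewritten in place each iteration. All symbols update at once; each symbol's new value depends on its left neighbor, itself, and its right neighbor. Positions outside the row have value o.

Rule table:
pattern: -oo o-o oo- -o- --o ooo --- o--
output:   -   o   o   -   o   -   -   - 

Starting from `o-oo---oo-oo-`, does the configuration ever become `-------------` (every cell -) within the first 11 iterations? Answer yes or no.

no

oo-o--o-oo-oo
-oo--o-o-oo--
o-o-o-o-o-o-o
oo-o-o-o-o-o-
-oo-o-o-o-o-o
o-oo-o-o-o-o-
oo-oo-o-o-o-o
-oo-oo-o-o-o-
o-oo-oo-o-o-o
oo-oo-oo-o-o-
-oo-oo-oo-o-o
iteration 11 is -oo-oo-oo-o-o, still not uniform -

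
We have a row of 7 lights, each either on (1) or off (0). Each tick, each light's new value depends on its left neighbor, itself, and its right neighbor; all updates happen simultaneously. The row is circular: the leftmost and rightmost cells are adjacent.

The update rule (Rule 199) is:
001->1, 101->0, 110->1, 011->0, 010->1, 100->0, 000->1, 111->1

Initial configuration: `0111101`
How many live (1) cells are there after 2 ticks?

4

0011101
0101101
count of 1: 4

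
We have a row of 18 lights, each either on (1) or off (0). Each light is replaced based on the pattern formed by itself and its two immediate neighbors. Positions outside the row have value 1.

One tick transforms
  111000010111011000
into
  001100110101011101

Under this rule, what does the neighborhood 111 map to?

At position 0 the neighborhood is 111; the next row has 0 there.

0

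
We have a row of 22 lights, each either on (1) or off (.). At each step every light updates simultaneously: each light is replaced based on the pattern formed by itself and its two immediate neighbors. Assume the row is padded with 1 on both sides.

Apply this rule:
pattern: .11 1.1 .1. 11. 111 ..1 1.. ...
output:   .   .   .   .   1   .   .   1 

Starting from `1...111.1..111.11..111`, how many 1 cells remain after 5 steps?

10

..1..1......1.......11
.......1111...11111..1
.11111..11..1..111....
..111...........1..11.
...1..111111111.......
count of 1: 10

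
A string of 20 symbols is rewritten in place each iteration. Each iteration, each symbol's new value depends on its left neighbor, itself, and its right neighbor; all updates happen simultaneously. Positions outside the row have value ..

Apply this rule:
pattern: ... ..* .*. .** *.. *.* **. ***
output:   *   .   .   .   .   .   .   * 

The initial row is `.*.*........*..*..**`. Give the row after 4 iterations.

....**....**..****..

.....******.........
****..****..********
.**....**....******.
....**....**..****..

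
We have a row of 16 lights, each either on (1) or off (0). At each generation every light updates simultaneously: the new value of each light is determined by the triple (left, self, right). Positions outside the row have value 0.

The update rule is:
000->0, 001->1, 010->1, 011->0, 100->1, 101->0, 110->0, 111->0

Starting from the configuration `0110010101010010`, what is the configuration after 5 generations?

0100001000111000

generation 1: 1001110101011111
generation 2: 1110000101000000
generation 3: 0001001101100000
generation 4: 0011110000010000
generation 5: 0100001000111000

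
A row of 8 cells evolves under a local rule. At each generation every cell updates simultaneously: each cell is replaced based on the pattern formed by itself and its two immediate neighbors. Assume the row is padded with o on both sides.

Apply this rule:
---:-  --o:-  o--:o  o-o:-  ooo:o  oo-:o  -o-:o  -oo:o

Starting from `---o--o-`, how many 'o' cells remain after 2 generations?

5

generation 1: o--oo-o-
generation 2: oo-oo-o-
count of o: 5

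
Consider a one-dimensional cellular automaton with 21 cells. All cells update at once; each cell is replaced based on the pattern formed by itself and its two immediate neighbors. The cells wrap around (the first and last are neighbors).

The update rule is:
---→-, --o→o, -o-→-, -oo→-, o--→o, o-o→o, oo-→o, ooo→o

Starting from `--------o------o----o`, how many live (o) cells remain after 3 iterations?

11

iteration 1: o------o-o----o-o--o-
iteration 2: -o----o-o-o--o-o-oo-o
iteration 3: o-o--o-o-o-oo-o-o-oo-
count of o: 11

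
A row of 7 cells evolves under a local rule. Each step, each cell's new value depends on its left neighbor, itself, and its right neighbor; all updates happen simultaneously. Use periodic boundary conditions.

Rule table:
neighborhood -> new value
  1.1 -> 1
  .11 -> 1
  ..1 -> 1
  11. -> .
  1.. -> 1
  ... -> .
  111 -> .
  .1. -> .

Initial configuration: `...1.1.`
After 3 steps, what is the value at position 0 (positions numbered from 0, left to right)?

..1.1.1
11.1.1.
1.1.1.1
position 0 holds 1

1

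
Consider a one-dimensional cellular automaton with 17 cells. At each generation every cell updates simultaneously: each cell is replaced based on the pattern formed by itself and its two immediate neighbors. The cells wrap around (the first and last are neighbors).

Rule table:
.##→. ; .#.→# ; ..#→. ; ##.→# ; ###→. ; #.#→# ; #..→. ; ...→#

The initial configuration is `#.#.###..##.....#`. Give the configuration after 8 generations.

####..#...#.###..
...#..#.#.##..#..
##.#..####.#..#.#
.###.....###..##.
...#.###...#...#.
##.##..#.#.#.#.#.
.##.#..##########
#.###...........#

#.###...........#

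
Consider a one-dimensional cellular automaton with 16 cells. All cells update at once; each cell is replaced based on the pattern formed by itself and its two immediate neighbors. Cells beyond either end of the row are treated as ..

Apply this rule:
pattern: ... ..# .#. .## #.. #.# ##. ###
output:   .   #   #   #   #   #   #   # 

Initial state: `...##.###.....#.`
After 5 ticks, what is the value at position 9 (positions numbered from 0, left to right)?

#

tick 1: ..########...###
tick 2: .##########.####
tick 3: ################
tick 4: ################  (fixed point — unchanged through tick 5)
position 9 holds #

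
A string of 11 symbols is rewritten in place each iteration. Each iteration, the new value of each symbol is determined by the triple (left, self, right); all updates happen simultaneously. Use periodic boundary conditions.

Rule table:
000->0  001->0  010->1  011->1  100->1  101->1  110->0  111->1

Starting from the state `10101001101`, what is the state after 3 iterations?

11110111101

iteration 1: 01111101011
iteration 2: 11111011110
iteration 3: 11110111101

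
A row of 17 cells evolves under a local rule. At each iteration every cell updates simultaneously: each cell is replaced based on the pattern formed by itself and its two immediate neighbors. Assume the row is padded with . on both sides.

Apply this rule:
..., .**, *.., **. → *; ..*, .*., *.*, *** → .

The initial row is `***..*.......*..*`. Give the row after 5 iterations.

*.**..******..*..
..***.*....**..**
*.*.*..***.***.**
.....*.*.*.*.*.**
****...........**

****...........**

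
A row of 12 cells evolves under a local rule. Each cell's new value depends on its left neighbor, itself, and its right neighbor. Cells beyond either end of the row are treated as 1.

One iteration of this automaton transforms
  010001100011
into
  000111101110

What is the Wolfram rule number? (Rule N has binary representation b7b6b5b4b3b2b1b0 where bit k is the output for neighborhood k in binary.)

position 11: 111 → 0  (bit 7 = 0)
position 6: 110 → 1  (bit 6 = 1)
position 0: 101 → 0  (bit 5 = 0)
position 2: 100 → 0  (bit 4 = 0)
position 5: 011 → 1  (bit 3 = 1)
position 1: 010 → 0  (bit 2 = 0)
position 4: 001 → 1  (bit 1 = 1)
position 3: 000 → 1  (bit 0 = 1)
bits b7..b0 = 01001011 = 75

75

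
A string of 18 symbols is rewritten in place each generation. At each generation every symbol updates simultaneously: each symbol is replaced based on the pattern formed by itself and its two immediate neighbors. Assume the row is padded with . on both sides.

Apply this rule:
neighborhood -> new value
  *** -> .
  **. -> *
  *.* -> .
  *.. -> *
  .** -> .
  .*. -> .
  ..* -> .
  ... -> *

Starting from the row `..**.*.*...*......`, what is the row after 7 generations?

generation 1: *..*....**..******
generation 2: .*..***..**......*
generation 3: ..*...**..******..
generation 4: *..**..**......***
generation 5: .*..**..******...*
generation 6: ..*..**......***..
generation 7: *..*..******...***

*..*..******...***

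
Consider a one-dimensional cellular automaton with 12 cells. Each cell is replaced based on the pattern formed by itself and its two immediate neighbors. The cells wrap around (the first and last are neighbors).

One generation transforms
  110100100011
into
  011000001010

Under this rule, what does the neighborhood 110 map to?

1

At position 1 the neighborhood is 110; the next row has 1 there.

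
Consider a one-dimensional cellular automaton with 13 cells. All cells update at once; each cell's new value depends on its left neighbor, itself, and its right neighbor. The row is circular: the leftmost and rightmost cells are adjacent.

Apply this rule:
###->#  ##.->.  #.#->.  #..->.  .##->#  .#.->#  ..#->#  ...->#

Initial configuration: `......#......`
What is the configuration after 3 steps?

#######.#####
######..#####
#####..######

#####..######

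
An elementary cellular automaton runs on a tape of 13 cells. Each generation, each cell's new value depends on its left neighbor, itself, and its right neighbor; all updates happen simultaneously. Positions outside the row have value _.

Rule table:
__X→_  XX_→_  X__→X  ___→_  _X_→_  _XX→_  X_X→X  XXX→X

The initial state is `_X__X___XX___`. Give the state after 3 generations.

generation 1: __X__X____X__
generation 2: ___X__X____X_
generation 3: ____X__X____X

____X__X____X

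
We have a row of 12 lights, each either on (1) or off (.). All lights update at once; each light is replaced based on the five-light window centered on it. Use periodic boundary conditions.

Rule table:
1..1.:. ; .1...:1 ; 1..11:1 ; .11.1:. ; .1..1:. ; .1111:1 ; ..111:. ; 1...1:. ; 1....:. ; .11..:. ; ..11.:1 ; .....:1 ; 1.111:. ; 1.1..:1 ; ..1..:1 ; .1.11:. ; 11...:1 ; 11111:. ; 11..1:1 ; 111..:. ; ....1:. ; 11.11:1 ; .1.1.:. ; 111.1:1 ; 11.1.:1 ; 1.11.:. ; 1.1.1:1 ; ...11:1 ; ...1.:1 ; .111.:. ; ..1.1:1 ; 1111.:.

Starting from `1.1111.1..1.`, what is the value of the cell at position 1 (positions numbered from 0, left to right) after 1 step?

.

step 1: 1..1.111..1.
position 1 holds .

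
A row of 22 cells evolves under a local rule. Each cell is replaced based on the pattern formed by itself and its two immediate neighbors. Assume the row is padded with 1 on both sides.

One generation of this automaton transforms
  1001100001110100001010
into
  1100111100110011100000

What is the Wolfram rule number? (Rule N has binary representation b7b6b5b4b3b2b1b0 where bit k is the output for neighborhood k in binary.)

209

position 10: 111 → 1  (bit 7 = 1)
position 0: 110 → 1  (bit 6 = 1)
position 12: 101 → 0  (bit 5 = 0)
position 1: 100 → 1  (bit 4 = 1)
position 3: 011 → 0  (bit 3 = 0)
position 13: 010 → 0  (bit 2 = 0)
position 2: 001 → 0  (bit 1 = 0)
position 6: 000 → 1  (bit 0 = 1)
bits b7..b0 = 11010001 = 209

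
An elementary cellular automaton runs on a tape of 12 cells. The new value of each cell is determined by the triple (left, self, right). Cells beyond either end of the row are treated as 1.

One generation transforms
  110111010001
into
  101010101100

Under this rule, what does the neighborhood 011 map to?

At position 3 the neighborhood is 011; the next row has 0 there.

0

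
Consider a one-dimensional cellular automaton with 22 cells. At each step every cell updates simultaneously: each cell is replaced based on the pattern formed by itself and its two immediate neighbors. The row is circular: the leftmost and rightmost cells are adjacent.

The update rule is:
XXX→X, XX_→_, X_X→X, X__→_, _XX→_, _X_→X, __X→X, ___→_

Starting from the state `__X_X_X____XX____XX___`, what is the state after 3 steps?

_XXXXXX___X_____X_____
X_XXXX___XX____XX_____
XX_XX___X_____X______X

XX_XX___X_____X______X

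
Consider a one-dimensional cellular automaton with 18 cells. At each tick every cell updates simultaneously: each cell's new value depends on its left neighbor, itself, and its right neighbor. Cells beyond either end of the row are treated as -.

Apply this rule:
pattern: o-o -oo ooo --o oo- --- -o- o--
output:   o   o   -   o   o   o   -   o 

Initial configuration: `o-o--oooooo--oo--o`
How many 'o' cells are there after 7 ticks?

-o-ooo----ooooooo-
o-oo-oooooo-----oo
-ooooo----oooooooo
oo---oooooo------o
oooooo----ooooooo-
o----oooooo-----oo
-ooooo----oooooooo
count of o: 13

13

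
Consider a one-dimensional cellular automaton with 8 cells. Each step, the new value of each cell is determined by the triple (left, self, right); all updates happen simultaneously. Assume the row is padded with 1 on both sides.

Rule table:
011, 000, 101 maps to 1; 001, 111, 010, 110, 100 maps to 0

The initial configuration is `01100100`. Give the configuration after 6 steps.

10011010

step 1: 11000000
step 2: 00011110
step 3: 01010001
step 4: 10100101
step 5: 01000011
step 6: 10011010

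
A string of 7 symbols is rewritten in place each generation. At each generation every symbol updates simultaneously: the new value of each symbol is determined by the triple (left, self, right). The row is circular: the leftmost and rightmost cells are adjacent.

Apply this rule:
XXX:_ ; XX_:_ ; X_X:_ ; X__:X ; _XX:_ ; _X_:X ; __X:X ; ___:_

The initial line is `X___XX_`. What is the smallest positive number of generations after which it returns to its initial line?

7

XX_X___
___XX_X
X_X___X
__XX_X_
_X___XX
_XX_X__
X___XX_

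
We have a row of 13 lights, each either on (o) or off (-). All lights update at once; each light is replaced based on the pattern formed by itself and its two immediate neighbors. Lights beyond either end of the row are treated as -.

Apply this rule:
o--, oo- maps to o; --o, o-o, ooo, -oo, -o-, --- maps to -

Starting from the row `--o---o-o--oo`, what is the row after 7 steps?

---o-----o--o
----o-----o--
-----o-----o-
------o-----o
-------o-----
--------o----
---------o---

---------o---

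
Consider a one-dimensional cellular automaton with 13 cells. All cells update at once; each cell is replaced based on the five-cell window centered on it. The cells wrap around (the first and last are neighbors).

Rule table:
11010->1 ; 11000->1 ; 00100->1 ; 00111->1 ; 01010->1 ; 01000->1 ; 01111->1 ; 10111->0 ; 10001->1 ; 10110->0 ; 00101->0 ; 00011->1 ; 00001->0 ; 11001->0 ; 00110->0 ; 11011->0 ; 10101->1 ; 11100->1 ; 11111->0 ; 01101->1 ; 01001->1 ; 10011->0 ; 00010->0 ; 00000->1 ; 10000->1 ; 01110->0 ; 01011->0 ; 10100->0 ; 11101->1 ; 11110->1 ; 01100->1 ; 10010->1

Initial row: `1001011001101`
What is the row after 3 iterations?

1100100010001

iteration 1: 1010001000100
iteration 2: 0101101110111
iteration 3: 1100100010001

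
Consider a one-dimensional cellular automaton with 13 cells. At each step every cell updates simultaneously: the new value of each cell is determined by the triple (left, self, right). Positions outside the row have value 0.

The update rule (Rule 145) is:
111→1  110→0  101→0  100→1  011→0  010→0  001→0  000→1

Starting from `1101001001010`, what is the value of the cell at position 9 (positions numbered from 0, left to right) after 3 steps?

0000100100001
1110010011100
0101001001011
position 9 holds 1

1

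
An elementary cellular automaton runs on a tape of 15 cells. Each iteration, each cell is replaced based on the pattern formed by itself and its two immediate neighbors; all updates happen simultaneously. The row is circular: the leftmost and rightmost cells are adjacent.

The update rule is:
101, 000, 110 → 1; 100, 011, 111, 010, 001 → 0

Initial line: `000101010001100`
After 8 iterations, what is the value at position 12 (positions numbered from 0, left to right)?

110010100100101
010001000000010
000100011111000
110001000001011
010100011100100
001001000100001
000000010001100
111111000100101
position 12 holds 1

1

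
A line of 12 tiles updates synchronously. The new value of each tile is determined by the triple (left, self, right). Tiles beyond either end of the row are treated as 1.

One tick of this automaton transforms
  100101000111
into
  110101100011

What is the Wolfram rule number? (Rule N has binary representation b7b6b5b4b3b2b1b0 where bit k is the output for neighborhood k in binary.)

position 10: 111 → 1  (bit 7 = 1)
position 0: 110 → 1  (bit 6 = 1)
position 4: 101 → 0  (bit 5 = 0)
position 1: 100 → 1  (bit 4 = 1)
position 9: 011 → 0  (bit 3 = 0)
position 3: 010 → 1  (bit 2 = 1)
position 2: 001 → 0  (bit 1 = 0)
position 7: 000 → 0  (bit 0 = 0)
bits b7..b0 = 11010100 = 212

212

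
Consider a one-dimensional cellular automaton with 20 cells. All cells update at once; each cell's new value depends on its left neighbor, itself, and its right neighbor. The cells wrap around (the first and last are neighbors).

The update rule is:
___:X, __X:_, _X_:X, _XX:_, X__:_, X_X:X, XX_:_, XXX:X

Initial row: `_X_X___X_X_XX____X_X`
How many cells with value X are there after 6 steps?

10

XXXX_X_XXXX___XX_XXX
XXX_XXX_XX__X___X_XX
XX_X_X_X____X_X_XX_X
X_XXXXXX_XX_XXXX__X_
XX_XXXX_X__X_XX___XX
X_X_XX_XX__XX___X__X
count of X: 10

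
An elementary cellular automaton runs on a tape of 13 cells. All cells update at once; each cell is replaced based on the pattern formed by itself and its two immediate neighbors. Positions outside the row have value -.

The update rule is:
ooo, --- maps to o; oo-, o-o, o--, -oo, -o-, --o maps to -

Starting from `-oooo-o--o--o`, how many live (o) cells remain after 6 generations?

--oo---------
o----oooooooo
--oo--oooooo-
o------oooo--
--oooo--oo--o
o--oo--------
count of o: 3

3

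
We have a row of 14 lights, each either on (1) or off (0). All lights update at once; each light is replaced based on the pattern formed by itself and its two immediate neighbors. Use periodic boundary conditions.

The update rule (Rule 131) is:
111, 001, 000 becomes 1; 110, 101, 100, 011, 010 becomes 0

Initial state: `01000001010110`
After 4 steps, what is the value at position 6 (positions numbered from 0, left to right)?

1

10011110000000
00101100111111
01000001011110
10011110001100
position 6 holds 1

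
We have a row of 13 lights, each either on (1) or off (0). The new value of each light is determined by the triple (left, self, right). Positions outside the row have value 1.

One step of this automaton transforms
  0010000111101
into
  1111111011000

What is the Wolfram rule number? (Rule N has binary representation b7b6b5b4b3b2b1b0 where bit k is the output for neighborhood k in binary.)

151

position 8: 111 → 1  (bit 7 = 1)
position 10: 110 → 0  (bit 6 = 0)
position 11: 101 → 0  (bit 5 = 0)
position 0: 100 → 1  (bit 4 = 1)
position 7: 011 → 0  (bit 3 = 0)
position 2: 010 → 1  (bit 2 = 1)
position 1: 001 → 1  (bit 1 = 1)
position 4: 000 → 1  (bit 0 = 1)
bits b7..b0 = 10010111 = 151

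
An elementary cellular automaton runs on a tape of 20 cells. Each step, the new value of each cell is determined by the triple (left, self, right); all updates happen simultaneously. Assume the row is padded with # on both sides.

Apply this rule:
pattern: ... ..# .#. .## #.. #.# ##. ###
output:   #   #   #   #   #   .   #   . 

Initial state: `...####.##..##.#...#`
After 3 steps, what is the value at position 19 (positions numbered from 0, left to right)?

step 1: ####..#.######.#####
step 2: ...####.#....#.#....
step 3: ####..#.######.#####
position 19 holds #

#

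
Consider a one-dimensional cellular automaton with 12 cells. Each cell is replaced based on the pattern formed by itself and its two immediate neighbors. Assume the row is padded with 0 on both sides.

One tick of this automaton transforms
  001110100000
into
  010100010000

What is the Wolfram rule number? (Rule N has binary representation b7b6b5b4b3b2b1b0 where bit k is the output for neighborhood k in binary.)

146

position 3: 111 → 1  (bit 7 = 1)
position 4: 110 → 0  (bit 6 = 0)
position 5: 101 → 0  (bit 5 = 0)
position 7: 100 → 1  (bit 4 = 1)
position 2: 011 → 0  (bit 3 = 0)
position 6: 010 → 0  (bit 2 = 0)
position 1: 001 → 1  (bit 1 = 1)
position 0: 000 → 0  (bit 0 = 0)
bits b7..b0 = 10010010 = 146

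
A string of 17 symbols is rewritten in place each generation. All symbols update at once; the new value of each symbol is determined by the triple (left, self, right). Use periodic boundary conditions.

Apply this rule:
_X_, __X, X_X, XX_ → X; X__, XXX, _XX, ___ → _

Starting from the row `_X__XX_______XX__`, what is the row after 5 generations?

XX_X_X______X_X__
_XXXXX_____XXXX_X
X____X____X___XXX
X___XX___XX__X___
X__X_X__X_X_XX__X

X__X_X__X_X_XX__X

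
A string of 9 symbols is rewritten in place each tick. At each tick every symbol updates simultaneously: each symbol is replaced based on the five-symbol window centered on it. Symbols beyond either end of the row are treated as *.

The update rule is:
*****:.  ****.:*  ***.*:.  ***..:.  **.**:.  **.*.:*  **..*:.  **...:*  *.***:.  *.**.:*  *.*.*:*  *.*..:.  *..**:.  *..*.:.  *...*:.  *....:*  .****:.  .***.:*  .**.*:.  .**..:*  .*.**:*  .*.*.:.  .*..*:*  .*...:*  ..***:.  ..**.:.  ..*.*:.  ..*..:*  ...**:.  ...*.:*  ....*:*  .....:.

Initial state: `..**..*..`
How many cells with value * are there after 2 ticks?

tick 1: ...*..**.
tick 2: *.***....
count of *: 4

4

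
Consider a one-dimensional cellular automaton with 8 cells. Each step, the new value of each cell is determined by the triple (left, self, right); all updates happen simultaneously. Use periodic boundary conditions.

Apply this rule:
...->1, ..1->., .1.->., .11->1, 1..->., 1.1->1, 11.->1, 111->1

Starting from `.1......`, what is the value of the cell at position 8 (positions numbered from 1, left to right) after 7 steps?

...11111
.1.11111
1.111111
11111111
11111111  (fixed point — unchanged through step 7)
position 8 holds 1

1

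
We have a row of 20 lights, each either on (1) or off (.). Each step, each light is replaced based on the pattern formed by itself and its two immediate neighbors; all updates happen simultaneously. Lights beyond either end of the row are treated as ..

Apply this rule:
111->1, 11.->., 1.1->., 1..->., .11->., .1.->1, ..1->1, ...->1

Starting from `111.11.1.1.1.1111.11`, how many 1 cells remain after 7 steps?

.1.....1.1.1..11....
11.11111.1.1.1...111
....111..1.1.1.11.1.
1111.1..11.1.1....1.
.11..1.1...1.1.1111.
1...11.1.111.1..11..
1.11...1..1..1.1...1
count of 1: 8

8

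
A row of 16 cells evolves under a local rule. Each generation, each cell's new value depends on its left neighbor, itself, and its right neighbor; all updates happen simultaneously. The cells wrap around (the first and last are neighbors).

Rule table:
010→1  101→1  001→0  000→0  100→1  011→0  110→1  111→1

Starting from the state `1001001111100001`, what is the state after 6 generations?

1000011011001111

1101100111110000
0110110011111000
0011011001111100
0001101100111110
0000110110011111
1000011011001111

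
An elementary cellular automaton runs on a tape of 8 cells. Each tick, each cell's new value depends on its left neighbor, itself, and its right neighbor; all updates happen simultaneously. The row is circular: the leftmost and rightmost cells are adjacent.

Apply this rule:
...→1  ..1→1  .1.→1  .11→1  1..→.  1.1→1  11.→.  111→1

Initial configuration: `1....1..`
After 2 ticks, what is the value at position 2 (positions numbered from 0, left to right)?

1.1111.1
.1111.11
position 2 holds 1

1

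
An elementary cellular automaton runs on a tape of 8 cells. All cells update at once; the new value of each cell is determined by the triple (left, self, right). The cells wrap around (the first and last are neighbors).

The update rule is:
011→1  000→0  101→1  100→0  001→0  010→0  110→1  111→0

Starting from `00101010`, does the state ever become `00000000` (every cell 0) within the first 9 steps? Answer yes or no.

yes

00010100
00001000
00000000
all cells are 0 at step 3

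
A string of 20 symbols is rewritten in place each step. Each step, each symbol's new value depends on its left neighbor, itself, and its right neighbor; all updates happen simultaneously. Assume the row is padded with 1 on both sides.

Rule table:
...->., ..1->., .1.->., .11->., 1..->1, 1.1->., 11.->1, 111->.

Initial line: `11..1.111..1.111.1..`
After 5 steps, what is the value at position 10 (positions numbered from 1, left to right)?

.

step 1: .11.....11.....1..1.
step 2: ..11.....11.....1...
step 3: 1..11.....11.....1..
step 4: 11..11.....11.....1.
step 5: .11..11.....11......
position 10 holds .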